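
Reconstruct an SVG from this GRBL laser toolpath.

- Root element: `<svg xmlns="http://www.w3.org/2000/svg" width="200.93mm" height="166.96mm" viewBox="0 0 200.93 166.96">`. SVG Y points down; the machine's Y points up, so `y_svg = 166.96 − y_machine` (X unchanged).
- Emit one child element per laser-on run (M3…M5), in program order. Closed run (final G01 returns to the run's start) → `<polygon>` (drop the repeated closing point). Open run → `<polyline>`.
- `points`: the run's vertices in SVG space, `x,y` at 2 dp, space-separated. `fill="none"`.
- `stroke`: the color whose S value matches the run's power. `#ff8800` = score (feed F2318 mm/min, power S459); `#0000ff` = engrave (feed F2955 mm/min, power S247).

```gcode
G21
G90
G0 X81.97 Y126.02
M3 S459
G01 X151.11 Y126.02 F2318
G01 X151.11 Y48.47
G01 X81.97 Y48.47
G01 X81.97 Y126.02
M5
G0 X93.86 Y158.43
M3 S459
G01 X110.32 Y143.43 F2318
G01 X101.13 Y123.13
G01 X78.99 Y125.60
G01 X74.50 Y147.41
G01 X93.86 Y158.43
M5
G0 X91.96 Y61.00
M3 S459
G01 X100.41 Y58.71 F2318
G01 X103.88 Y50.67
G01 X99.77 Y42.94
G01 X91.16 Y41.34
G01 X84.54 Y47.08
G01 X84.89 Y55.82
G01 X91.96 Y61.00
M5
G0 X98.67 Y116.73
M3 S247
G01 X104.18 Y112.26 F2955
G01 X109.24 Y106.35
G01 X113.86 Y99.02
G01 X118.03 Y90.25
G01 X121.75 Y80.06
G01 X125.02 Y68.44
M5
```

Each laser-on run becomes one SVG element. Flip Y back into SVG space with y_svg = 166.96 − y_machine.

Run 1: S459 ⇒ score layer `#ff8800`. The run returns to its start, so emit a `<polygon>` with points (Y-flipped): 81.97,40.94 151.11,40.94 151.11,118.49 81.97,118.49.

Run 2: power S459 maps to stroke `#ff8800` (score). The run returns to its start, so emit a `<polygon>` with points (Y-flipped): 93.86,8.53 110.32,23.53 101.13,43.83 78.99,41.36 74.50,19.55.

Run 3: S459 ⇒ score layer `#ff8800`. The run returns to its start, so emit a `<polygon>` with points (Y-flipped): 91.96,105.96 100.41,108.25 103.88,116.29 99.77,124.02 91.16,125.62 84.54,119.88 84.89,111.14.

Run 4: the run's S247 means `#0000ff` (engrave). The run is open, so emit a `<polyline>` with points (Y-flipped): 98.67,50.23 104.18,54.70 109.24,60.61 113.86,67.94 118.03,76.71 121.75,86.90 125.02,98.52.

<svg xmlns="http://www.w3.org/2000/svg" width="200.93mm" height="166.96mm" viewBox="0 0 200.93 166.96">
  <polygon points="81.97,40.94 151.11,40.94 151.11,118.49 81.97,118.49" fill="none" stroke="#ff8800"/>
  <polygon points="93.86,8.53 110.32,23.53 101.13,43.83 78.99,41.36 74.50,19.55" fill="none" stroke="#ff8800"/>
  <polygon points="91.96,105.96 100.41,108.25 103.88,116.29 99.77,124.02 91.16,125.62 84.54,119.88 84.89,111.14" fill="none" stroke="#ff8800"/>
  <polyline points="98.67,50.23 104.18,54.70 109.24,60.61 113.86,67.94 118.03,76.71 121.75,86.90 125.02,98.52" fill="none" stroke="#0000ff"/>
</svg>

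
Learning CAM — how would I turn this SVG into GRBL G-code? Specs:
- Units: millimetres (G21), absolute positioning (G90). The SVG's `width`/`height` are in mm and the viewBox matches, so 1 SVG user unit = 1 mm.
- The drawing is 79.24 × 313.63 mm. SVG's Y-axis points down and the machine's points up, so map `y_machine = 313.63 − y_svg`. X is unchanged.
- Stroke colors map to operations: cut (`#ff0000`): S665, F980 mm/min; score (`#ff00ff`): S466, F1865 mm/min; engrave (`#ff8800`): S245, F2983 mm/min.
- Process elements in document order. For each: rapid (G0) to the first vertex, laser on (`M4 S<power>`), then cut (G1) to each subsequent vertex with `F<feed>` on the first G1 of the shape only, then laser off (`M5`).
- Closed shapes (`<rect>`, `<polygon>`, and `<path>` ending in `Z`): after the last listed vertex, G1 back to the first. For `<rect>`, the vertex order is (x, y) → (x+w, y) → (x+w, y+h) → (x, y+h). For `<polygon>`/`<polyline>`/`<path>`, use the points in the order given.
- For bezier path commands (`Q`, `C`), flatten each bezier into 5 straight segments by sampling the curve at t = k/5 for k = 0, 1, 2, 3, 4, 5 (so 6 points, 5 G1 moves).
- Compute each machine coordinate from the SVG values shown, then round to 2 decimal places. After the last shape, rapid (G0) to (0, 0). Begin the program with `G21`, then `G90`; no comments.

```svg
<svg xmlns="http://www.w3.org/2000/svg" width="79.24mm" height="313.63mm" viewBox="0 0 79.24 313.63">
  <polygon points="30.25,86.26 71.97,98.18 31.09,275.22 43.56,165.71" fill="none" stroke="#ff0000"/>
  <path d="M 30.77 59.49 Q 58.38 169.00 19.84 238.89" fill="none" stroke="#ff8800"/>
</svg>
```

Since the viewBox matches the mm dimensions, user units are millimetres directly. The only transform is the Y-flip y_m = 313.63 − y_svg.

Shape 1 is a closed polygon drawn with `<polygon>`. Its stroke #ff0000 means cut at S665, F980. After flipping Y the toolpath is (30.25,227.37) → (71.97,215.45) → (31.09,38.41) → (43.56,147.92) → (30.25,227.37), returning to the start.

Shape 2 is a quadratic bezier drawn with `<path>`. Its stroke #ff8800 means engrave at S245, F2983. After flipping Y the toolpath is (30.77,254.14) → (39.17,211.92) → (42.27,172.87) → (40.09,136.99) → (32.61,104.28) → (19.84,74.74).

G21
G90
G0 X30.25 Y227.37
M4 S665
G1 X71.97 Y215.45 F980
G1 X31.09 Y38.41
G1 X43.56 Y147.92
G1 X30.25 Y227.37
M5
G0 X30.77 Y254.14
M4 S245
G1 X39.17 Y211.92 F2983
G1 X42.27 Y172.87
G1 X40.09 Y136.99
G1 X32.61 Y104.28
G1 X19.84 Y74.74
M5
G0 X0.00 Y0.00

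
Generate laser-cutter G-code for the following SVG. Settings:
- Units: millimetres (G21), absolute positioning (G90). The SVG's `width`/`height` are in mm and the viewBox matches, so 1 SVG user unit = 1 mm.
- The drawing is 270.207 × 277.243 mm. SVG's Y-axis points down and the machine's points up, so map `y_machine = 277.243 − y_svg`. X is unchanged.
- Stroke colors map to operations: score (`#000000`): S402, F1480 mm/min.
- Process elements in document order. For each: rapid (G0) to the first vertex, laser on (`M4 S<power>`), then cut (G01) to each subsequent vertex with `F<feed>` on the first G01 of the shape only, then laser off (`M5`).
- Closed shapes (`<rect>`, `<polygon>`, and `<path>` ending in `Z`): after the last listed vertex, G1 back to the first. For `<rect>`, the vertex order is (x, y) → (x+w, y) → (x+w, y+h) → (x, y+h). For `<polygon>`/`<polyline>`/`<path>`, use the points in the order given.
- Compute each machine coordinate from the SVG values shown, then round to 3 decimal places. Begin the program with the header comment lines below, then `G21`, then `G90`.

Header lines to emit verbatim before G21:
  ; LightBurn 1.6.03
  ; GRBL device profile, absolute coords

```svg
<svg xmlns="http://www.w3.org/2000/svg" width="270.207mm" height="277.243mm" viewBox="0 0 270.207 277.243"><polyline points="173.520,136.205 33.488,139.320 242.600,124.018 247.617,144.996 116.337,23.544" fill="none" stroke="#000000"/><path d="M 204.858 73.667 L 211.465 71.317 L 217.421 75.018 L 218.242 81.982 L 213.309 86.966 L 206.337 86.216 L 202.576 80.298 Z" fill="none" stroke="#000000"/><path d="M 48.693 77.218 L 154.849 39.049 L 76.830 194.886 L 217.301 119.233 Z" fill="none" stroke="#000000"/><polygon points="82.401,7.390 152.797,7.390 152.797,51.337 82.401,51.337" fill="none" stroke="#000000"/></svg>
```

; LightBurn 1.6.03
; GRBL device profile, absolute coords
G21
G90
G0 X173.520 Y141.038
M4 S402
G01 X33.488 Y137.923 F1480
G01 X242.600 Y153.225
G01 X247.617 Y132.247
G01 X116.337 Y253.699
M5
G0 X204.858 Y203.576
M4 S402
G01 X211.465 Y205.926 F1480
G01 X217.421 Y202.225
G01 X218.242 Y195.261
G01 X213.309 Y190.277
G01 X206.337 Y191.027
G01 X202.576 Y196.945
G01 X204.858 Y203.576
M5
G0 X48.693 Y200.025
M4 S402
G01 X154.849 Y238.194 F1480
G01 X76.830 Y82.357
G01 X217.301 Y158.010
G01 X48.693 Y200.025
M5
G0 X82.401 Y269.853
M4 S402
G01 X152.797 Y269.853 F1480
G01 X152.797 Y225.906
G01 X82.401 Y225.906
G01 X82.401 Y269.853
M5

Since the viewBox matches the mm dimensions, user units are millimetres directly. The only transform is the Y-flip y_m = 277.243 − y_svg.

Shape 1 is a open polyline drawn with `<polyline>`. Its stroke #000000 means score at S402, F1480. After flipping Y the toolpath is (173.520,141.038) → (33.488,137.923) → (242.600,153.225) → (247.617,132.247) → (116.337,253.699).

Shape 2 is a regular polygon drawn with `<path>`. Its stroke #000000 means score at S402, F1480. After flipping Y the toolpath is (204.858,203.576) → (211.465,205.926) → (217.421,202.225) → (218.242,195.261) → (213.309,190.277) → (206.337,191.027) → (202.576,196.945) → (204.858,203.576), returning to the start.

Shape 3 is a closed polygon drawn with `<path>`. Its stroke #000000 means score at S402, F1480. After flipping Y the toolpath is (48.693,200.025) → (154.849,238.194) → (76.830,82.357) → (217.301,158.010) → (48.693,200.025), returning to the start.

Shape 4 is a rectangle drawn with `<polygon>`. Its stroke #000000 means score at S402, F1480. After flipping Y the toolpath is (82.401,269.853) → (152.797,269.853) → (152.797,225.906) → (82.401,225.906) → (82.401,269.853), returning to the start.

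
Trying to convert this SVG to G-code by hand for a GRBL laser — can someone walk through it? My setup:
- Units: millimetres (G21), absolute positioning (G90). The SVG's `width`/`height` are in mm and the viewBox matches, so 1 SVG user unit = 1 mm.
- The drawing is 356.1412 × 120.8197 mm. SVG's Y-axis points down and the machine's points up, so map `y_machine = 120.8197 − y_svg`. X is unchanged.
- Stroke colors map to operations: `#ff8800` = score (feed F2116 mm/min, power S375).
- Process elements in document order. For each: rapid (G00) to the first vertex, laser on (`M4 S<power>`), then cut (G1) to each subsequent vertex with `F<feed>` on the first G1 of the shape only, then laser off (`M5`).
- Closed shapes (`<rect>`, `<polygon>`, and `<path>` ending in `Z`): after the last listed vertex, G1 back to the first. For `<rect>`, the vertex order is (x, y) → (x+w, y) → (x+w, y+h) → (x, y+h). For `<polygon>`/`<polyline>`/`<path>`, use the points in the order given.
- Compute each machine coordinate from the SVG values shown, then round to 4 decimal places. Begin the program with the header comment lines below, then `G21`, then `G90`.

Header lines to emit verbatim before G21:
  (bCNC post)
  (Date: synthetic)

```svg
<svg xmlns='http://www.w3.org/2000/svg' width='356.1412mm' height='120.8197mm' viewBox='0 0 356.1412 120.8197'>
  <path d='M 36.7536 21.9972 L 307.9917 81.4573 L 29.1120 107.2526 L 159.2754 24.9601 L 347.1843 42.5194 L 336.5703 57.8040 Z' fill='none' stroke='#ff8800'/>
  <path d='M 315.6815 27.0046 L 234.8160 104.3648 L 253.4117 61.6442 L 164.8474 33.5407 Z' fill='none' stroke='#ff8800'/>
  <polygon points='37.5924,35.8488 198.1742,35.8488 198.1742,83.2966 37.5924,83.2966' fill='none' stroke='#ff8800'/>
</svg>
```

1 u = 1 mm; y_m = 120.8197 − y.

[1] `<path>` closed polygon, #ff8800→score S375 F2116: (36.7536,98.8225) → (307.9917,39.3624) → (29.1120,13.5671) → (159.2754,95.8596) → (347.1843,78.3003) → (336.5703,63.0157) → (36.7536,98.8225) (closed)

[2] `<path>` closed polygon, #ff8800→score S375 F2116: (315.6815,93.8151) → (234.8160,16.4549) → (253.4117,59.1755) → (164.8474,87.2790) → (315.6815,93.8151) (closed)

[3] `<polygon>` rectangle, #ff8800→score S375 F2116: (37.5924,84.9709) → (198.1742,84.9709) → (198.1742,37.5231) → (37.5924,37.5231) → (37.5924,84.9709) (closed)

(bCNC post)
(Date: synthetic)
G21
G90
G00 X36.7536 Y98.8225
M4 S375
G1 X307.9917 Y39.3624 F2116
G1 X29.1120 Y13.5671
G1 X159.2754 Y95.8596
G1 X347.1843 Y78.3003
G1 X336.5703 Y63.0157
G1 X36.7536 Y98.8225
M5
G00 X315.6815 Y93.8151
M4 S375
G1 X234.8160 Y16.4549 F2116
G1 X253.4117 Y59.1755
G1 X164.8474 Y87.2790
G1 X315.6815 Y93.8151
M5
G00 X37.5924 Y84.9709
M4 S375
G1 X198.1742 Y84.9709 F2116
G1 X198.1742 Y37.5231
G1 X37.5924 Y37.5231
G1 X37.5924 Y84.9709
M5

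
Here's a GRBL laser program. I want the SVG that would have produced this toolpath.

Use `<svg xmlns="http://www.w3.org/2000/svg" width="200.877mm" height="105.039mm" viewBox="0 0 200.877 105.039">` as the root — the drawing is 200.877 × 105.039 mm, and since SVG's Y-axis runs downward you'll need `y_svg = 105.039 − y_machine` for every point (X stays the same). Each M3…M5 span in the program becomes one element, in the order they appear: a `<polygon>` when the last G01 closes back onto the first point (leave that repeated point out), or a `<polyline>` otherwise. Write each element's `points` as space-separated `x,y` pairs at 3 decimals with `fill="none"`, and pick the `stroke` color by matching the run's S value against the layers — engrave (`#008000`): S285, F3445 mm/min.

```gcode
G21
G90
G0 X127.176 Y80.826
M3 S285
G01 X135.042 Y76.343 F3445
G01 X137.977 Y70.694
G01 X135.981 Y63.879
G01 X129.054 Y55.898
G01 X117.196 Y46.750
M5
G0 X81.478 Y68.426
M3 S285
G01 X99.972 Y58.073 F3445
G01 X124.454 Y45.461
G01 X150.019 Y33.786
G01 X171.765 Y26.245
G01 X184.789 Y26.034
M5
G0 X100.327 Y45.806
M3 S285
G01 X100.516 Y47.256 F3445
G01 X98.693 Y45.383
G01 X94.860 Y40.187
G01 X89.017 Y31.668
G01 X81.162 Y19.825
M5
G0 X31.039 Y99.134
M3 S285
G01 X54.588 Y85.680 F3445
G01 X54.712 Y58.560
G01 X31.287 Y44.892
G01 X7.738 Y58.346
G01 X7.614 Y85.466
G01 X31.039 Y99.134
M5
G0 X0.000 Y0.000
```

<svg xmlns="http://www.w3.org/2000/svg" width="200.877mm" height="105.039mm" viewBox="0 0 200.877 105.039">
  <polyline points="127.176,24.213 135.042,28.696 137.977,34.345 135.981,41.160 129.054,49.141 117.196,58.289" fill="none" stroke="#008000"/>
  <polyline points="81.478,36.613 99.972,46.966 124.454,59.578 150.019,71.253 171.765,78.794 184.789,79.005" fill="none" stroke="#008000"/>
  <polyline points="100.327,59.233 100.516,57.783 98.693,59.656 94.860,64.852 89.017,73.371 81.162,85.214" fill="none" stroke="#008000"/>
  <polygon points="31.039,5.905 54.588,19.359 54.712,46.479 31.287,60.147 7.738,46.693 7.614,19.573" fill="none" stroke="#008000"/>
</svg>

Machine Y-up, SVG Y-down with viewBox height 105.039, so y_svg = 105.039 − y_machine; X carries over. Every run uses S285, so all elements get stroke `#008000` (engrave).

Run 1: The run is open, so emit a `<polyline>` with points (Y-flipped): 127.176,24.213 135.042,28.696 137.977,34.345 135.981,41.160 129.054,49.141 117.196,58.289.

Run 2: The run is open, so emit a `<polyline>` with points (Y-flipped): 81.478,36.613 99.972,46.966 124.454,59.578 150.019,71.253 171.765,78.794 184.789,79.005.

Run 3: The run is open, so emit a `<polyline>` with points (Y-flipped): 100.327,59.233 100.516,57.783 98.693,59.656 94.860,64.852 89.017,73.371 81.162,85.214.

Run 4: The run returns to its start, so emit a `<polygon>` with points (Y-flipped): 31.039,5.905 54.588,19.359 54.712,46.479 31.287,60.147 7.738,46.693 7.614,19.573.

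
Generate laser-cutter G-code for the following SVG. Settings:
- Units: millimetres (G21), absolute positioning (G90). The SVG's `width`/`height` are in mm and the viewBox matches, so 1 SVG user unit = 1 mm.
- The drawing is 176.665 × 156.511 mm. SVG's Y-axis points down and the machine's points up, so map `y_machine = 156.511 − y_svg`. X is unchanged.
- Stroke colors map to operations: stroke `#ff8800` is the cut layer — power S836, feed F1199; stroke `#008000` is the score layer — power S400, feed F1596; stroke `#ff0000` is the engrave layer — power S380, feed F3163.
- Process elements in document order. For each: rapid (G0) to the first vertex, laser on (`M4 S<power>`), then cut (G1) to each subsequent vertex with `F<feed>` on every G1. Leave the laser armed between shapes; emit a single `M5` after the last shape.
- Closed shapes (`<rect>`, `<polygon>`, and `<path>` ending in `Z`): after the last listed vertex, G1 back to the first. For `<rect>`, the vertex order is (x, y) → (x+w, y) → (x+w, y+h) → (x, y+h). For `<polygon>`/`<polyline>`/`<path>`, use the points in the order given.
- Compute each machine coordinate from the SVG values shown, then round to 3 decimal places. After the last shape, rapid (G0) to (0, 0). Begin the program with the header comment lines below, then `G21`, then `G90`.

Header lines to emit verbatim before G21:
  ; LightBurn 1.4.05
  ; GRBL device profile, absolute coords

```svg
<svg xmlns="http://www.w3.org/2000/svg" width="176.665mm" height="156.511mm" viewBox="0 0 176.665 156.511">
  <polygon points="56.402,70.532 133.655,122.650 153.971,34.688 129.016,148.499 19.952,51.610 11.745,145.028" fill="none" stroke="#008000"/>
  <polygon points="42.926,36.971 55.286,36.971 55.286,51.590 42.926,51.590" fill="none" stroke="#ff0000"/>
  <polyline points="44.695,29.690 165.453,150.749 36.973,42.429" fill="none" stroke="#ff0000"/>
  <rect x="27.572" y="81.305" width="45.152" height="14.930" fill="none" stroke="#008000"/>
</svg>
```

; LightBurn 1.4.05
; GRBL device profile, absolute coords
G21
G90
G0 X56.402 Y85.979
M4 S400
G1 X133.655 Y33.861 F1596
G1 X153.971 Y121.823 F1596
G1 X129.016 Y8.012 F1596
G1 X19.952 Y104.901 F1596
G1 X11.745 Y11.483 F1596
G1 X56.402 Y85.979 F1596
G0 X42.926 Y119.540
M4 S380
G1 X55.286 Y119.540 F3163
G1 X55.286 Y104.921 F3163
G1 X42.926 Y104.921 F3163
G1 X42.926 Y119.540 F3163
G0 X44.695 Y126.821
M4 S380
G1 X165.453 Y5.762 F3163
G1 X36.973 Y114.082 F3163
G0 X27.572 Y75.206
M4 S400
G1 X72.724 Y75.206 F1596
G1 X72.724 Y60.276 F1596
G1 X27.572 Y60.276 F1596
G1 X27.572 Y75.206 F1596
M5
G0 X0.000 Y0.000

viewBox `0 0 176.665 156.511` with mm width/height → 1 unit = 1 mm. Flip: y_m = 156.511 − y_svg.

**Shape 1** — `<polygon>` closed polygon, stroke `#008000` → score (S400, F1596). Machine vertices: (56.402,85.979) → (133.655,33.861) → (153.971,121.823) → (129.016,8.012) → (19.952,104.901) → (11.745,11.483) → (56.402,85.979). Closed: final G1 returns to the first vertex.

**Shape 2** — `<polygon>` rectangle, stroke `#ff0000` → engrave (S380, F3163). Machine vertices: (42.926,119.540) → (55.286,119.540) → (55.286,104.921) → (42.926,104.921) → (42.926,119.540). Closed: final G1 returns to the first vertex.

**Shape 3** — `<polyline>` open polyline, stroke `#ff0000` → engrave (S380, F3163). Machine vertices: (44.695,126.821) → (165.453,5.762) → (36.973,114.082). Open path.

**Shape 4** — `<rect>` rectangle, stroke `#008000` → score (S400, F1596). Machine vertices: (27.572,75.206) → (72.724,75.206) → (72.724,60.276) → (27.572,60.276) → (27.572,75.206). Closed: final G1 returns to the first vertex.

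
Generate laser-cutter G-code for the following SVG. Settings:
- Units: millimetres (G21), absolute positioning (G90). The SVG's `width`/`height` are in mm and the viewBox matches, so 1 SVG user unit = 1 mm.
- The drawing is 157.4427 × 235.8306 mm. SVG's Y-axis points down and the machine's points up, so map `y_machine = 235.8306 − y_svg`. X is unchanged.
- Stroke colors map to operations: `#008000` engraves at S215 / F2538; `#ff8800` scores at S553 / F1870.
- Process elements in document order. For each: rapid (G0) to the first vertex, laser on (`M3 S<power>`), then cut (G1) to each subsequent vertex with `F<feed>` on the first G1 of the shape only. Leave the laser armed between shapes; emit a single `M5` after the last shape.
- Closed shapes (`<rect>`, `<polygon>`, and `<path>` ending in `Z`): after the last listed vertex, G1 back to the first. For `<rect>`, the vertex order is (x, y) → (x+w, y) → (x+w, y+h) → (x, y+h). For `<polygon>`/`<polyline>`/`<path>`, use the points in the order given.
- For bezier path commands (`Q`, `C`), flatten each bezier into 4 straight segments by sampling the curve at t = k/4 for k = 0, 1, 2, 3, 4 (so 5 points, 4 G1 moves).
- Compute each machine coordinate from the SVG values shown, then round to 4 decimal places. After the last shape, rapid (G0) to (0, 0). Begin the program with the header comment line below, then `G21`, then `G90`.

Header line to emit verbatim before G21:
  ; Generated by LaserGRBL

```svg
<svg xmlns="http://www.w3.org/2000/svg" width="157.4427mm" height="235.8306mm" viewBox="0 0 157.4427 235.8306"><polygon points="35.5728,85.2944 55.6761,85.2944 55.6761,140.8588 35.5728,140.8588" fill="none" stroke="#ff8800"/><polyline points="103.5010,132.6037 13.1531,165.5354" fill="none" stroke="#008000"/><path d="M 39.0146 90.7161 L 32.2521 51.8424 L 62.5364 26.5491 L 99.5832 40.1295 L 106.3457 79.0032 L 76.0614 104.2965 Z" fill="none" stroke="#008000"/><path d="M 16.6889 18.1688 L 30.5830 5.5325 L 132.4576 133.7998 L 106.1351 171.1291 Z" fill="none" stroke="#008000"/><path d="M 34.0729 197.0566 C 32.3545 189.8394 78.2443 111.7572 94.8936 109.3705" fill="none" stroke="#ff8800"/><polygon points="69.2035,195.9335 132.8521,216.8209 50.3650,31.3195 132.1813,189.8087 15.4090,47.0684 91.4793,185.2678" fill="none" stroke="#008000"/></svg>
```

1 u = 1 mm; y_m = 235.8306 − y.

[1] `<polygon>` rectangle, #ff8800→score S553 F1870: (35.5728,150.5362) → (55.6761,150.5362) → (55.6761,94.9718) → (35.5728,94.9718) → (35.5728,150.5362) (closed)

[2] `<polyline>` line segment, #008000→engrave S215 F2538: (103.5010,103.2269) → (13.1531,70.2952)

[3] `<path>` regular polygon, #008000→engrave S215 F2538: (39.0146,145.1145) → (32.2521,183.9882) → (62.5364,209.2815) → (99.5832,195.7011) → (106.3457,156.8274) → (76.0614,131.5341) → (39.0146,145.1145) (closed)

[4] `<path>` closed polygon, #008000→engrave S215 F2538: (16.6889,217.6618) → (30.5830,230.2981) → (132.4576,102.0308) → (106.1351,64.7015) → (16.6889,217.6618) (closed)

[5] `<path>` cubic bezier, #ff8800→score S553 F1870: (34.0729,38.7740) → (40.5099,55.1841) → (57.5954,84.4285) → (78.1248,112.7672) → (94.8936,126.4601)

[6] `<polygon>` closed polygon, #008000→engrave S215 F2538: (69.2035,39.8971) → (132.8521,19.0097) → (50.3650,204.5111) → (132.1813,46.0219) → (15.4090,188.7622) → (91.4793,50.5628) → (69.2035,39.8971) (closed)

; Generated by LaserGRBL
G21
G90
G0 X35.5728 Y150.5362
M3 S553
G1 X55.6761 Y150.5362 F1870
G1 X55.6761 Y94.9718
G1 X35.5728 Y94.9718
G1 X35.5728 Y150.5362
G0 X103.5010 Y103.2269
M3 S215
G1 X13.1531 Y70.2952 F2538
G0 X39.0146 Y145.1145
M3 S215
G1 X32.2521 Y183.9882 F2538
G1 X62.5364 Y209.2815
G1 X99.5832 Y195.7011
G1 X106.3457 Y156.8274
G1 X76.0614 Y131.5341
G1 X39.0146 Y145.1145
G0 X16.6889 Y217.6618
M3 S215
G1 X30.5830 Y230.2981 F2538
G1 X132.4576 Y102.0308
G1 X106.1351 Y64.7015
G1 X16.6889 Y217.6618
G0 X34.0729 Y38.7740
M3 S553
G1 X40.5099 Y55.1841 F1870
G1 X57.5954 Y84.4285
G1 X78.1248 Y112.7672
G1 X94.8936 Y126.4601
G0 X69.2035 Y39.8971
M3 S215
G1 X132.8521 Y19.0097 F2538
G1 X50.3650 Y204.5111
G1 X132.1813 Y46.0219
G1 X15.4090 Y188.7622
G1 X91.4793 Y50.5628
G1 X69.2035 Y39.8971
M5
G0 X0.0000 Y0.0000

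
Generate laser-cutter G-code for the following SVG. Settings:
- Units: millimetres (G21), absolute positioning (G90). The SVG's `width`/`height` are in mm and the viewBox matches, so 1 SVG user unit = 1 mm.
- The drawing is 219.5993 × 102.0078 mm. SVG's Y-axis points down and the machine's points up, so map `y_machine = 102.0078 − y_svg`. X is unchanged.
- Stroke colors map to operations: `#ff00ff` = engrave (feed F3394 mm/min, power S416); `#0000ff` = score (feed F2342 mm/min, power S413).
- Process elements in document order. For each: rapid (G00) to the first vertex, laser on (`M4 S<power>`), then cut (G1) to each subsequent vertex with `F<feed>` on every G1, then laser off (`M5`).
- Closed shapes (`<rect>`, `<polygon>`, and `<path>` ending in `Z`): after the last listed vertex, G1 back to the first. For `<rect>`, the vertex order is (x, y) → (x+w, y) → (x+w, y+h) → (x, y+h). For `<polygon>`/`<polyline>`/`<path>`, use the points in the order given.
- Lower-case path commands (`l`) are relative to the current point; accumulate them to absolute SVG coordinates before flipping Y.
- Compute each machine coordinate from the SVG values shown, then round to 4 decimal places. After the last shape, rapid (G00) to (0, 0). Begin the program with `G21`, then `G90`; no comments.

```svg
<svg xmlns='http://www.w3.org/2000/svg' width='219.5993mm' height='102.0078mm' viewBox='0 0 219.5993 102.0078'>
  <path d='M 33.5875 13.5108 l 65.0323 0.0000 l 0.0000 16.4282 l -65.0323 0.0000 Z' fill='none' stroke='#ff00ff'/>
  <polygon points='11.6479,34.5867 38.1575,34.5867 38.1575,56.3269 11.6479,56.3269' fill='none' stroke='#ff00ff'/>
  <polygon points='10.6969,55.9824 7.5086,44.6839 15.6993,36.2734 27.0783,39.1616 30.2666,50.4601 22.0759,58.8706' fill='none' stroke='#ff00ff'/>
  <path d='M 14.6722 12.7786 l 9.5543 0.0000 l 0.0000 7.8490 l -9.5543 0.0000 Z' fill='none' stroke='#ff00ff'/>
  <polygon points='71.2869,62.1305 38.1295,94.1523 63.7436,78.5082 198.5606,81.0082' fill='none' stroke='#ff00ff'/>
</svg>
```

G21
G90
G00 X33.5875 Y88.4970
M4 S416
G1 X98.6198 Y88.4970 F3394
G1 X98.6198 Y72.0688 F3394
G1 X33.5875 Y72.0688 F3394
G1 X33.5875 Y88.4970 F3394
M5
G00 X11.6479 Y67.4211
M4 S416
G1 X38.1575 Y67.4211 F3394
G1 X38.1575 Y45.6809 F3394
G1 X11.6479 Y45.6809 F3394
G1 X11.6479 Y67.4211 F3394
M5
G00 X10.6969 Y46.0254
M4 S416
G1 X7.5086 Y57.3239 F3394
G1 X15.6993 Y65.7344 F3394
G1 X27.0783 Y62.8462 F3394
G1 X30.2666 Y51.5477 F3394
G1 X22.0759 Y43.1372 F3394
G1 X10.6969 Y46.0254 F3394
M5
G00 X14.6722 Y89.2292
M4 S416
G1 X24.2265 Y89.2292 F3394
G1 X24.2265 Y81.3802 F3394
G1 X14.6722 Y81.3802 F3394
G1 X14.6722 Y89.2292 F3394
M5
G00 X71.2869 Y39.8773
M4 S416
G1 X38.1295 Y7.8555 F3394
G1 X63.7436 Y23.4996 F3394
G1 X198.5606 Y20.9996 F3394
G1 X71.2869 Y39.8773 F3394
M5
G00 X0.0000 Y0.0000

viewBox `0 0 219.5993 102.0078` with mm width/height → 1 unit = 1 mm. Flip: y_m = 102.0078 − y_svg.

**Shape 1** — `<path>` rectangle, stroke `#ff00ff` → engrave (S416, F3394). Machine vertices: (33.5875,88.4970) → (98.6198,88.4970) → (98.6198,72.0688) → (33.5875,72.0688) → (33.5875,88.4970). Closed: final G1 returns to the first vertex.

**Shape 2** — `<polygon>` rectangle, stroke `#ff00ff` → engrave (S416, F3394). Machine vertices: (11.6479,67.4211) → (38.1575,67.4211) → (38.1575,45.6809) → (11.6479,45.6809) → (11.6479,67.4211). Closed: final G1 returns to the first vertex.

**Shape 3** — `<polygon>` regular polygon, stroke `#ff00ff` → engrave (S416, F3394). Machine vertices: (10.6969,46.0254) → (7.5086,57.3239) → (15.6993,65.7344) → (27.0783,62.8462) → (30.2666,51.5477) → (22.0759,43.1372) → (10.6969,46.0254). Closed: final G1 returns to the first vertex.

**Shape 4** — `<path>` rectangle, stroke `#ff00ff` → engrave (S416, F3394). Machine vertices: (14.6722,89.2292) → (24.2265,89.2292) → (24.2265,81.3802) → (14.6722,81.3802) → (14.6722,89.2292). Closed: final G1 returns to the first vertex.

**Shape 5** — `<polygon>` closed polygon, stroke `#ff00ff` → engrave (S416, F3394). Machine vertices: (71.2869,39.8773) → (38.1295,7.8555) → (63.7436,23.4996) → (198.5606,20.9996) → (71.2869,39.8773). Closed: final G1 returns to the first vertex.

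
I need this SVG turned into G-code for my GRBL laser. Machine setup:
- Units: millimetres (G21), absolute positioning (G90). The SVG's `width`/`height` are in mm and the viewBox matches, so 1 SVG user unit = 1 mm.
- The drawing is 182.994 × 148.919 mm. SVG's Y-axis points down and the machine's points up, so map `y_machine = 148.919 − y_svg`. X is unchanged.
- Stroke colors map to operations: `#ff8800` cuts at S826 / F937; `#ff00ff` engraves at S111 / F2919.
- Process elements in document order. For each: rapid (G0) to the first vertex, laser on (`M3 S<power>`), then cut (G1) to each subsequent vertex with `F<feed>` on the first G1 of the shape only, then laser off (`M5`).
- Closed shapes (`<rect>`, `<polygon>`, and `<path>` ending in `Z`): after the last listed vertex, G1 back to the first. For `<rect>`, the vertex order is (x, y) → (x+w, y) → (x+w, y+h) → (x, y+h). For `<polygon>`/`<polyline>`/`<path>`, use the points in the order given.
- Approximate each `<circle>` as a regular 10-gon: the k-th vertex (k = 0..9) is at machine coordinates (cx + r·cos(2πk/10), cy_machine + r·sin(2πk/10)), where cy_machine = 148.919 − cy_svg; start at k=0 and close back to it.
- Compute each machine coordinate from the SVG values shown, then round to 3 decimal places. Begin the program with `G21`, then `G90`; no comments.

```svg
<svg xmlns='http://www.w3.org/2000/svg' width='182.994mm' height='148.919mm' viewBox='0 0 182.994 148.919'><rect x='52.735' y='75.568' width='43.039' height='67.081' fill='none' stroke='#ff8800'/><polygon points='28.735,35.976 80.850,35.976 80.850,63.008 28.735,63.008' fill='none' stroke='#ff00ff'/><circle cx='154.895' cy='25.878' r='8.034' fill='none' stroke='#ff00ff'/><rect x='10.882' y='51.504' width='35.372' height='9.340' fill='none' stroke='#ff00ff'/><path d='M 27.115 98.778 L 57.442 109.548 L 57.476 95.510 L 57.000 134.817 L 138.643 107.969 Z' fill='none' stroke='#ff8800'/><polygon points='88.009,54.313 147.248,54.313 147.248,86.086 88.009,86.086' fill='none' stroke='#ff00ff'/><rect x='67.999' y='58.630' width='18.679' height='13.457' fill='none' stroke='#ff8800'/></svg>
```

Since the viewBox matches the mm dimensions, user units are millimetres directly. The only transform is the Y-flip y_m = 148.919 − y_svg.

Shape 1 is a rectangle drawn with `<rect>`. Its stroke #ff8800 means cut at S826, F937. After flipping Y the toolpath is (52.735,73.351) → (95.774,73.351) → (95.774,6.270) → (52.735,6.270) → (52.735,73.351), returning to the start.

Shape 2 is a rectangle drawn with `<polygon>`. Its stroke #ff00ff means engrave at S111, F2919. After flipping Y the toolpath is (28.735,112.943) → (80.850,112.943) → (80.850,85.911) → (28.735,85.911) → (28.735,112.943), returning to the start.

Shape 3 is a circle drawn with `<circle>`. Its stroke #ff00ff means engrave at S111, F2919. After flipping Y the toolpath is (162.929,123.041) → (161.395,127.763) → (157.378,130.682) → (152.412,130.682) → (148.395,127.763) → (146.861,123.041) → (148.395,118.319) → (152.412,115.400) → (157.378,115.400) → (161.395,118.319) → (162.929,123.041), returning to the start.

Shape 4 is a rectangle drawn with `<rect>`. Its stroke #ff00ff means engrave at S111, F2919. After flipping Y the toolpath is (10.882,97.415) → (46.254,97.415) → (46.254,88.075) → (10.882,88.075) → (10.882,97.415), returning to the start.

Shape 5 is a closed polygon drawn with `<path>`. Its stroke #ff8800 means cut at S826, F937. After flipping Y the toolpath is (27.115,50.141) → (57.442,39.371) → (57.476,53.409) → (57.000,14.102) → (138.643,40.950) → (27.115,50.141), returning to the start.

Shape 6 is a rectangle drawn with `<polygon>`. Its stroke #ff00ff means engrave at S111, F2919. After flipping Y the toolpath is (88.009,94.606) → (147.248,94.606) → (147.248,62.833) → (88.009,62.833) → (88.009,94.606), returning to the start.

Shape 7 is a rectangle drawn with `<rect>`. Its stroke #ff8800 means cut at S826, F937. After flipping Y the toolpath is (67.999,90.289) → (86.678,90.289) → (86.678,76.832) → (67.999,76.832) → (67.999,90.289), returning to the start.

G21
G90
G0 X52.735 Y73.351
M3 S826
G1 X95.774 Y73.351 F937
G1 X95.774 Y6.270
G1 X52.735 Y6.270
G1 X52.735 Y73.351
M5
G0 X28.735 Y112.943
M3 S111
G1 X80.850 Y112.943 F2919
G1 X80.850 Y85.911
G1 X28.735 Y85.911
G1 X28.735 Y112.943
M5
G0 X162.929 Y123.041
M3 S111
G1 X161.395 Y127.763 F2919
G1 X157.378 Y130.682
G1 X152.412 Y130.682
G1 X148.395 Y127.763
G1 X146.861 Y123.041
G1 X148.395 Y118.319
G1 X152.412 Y115.400
G1 X157.378 Y115.400
G1 X161.395 Y118.319
G1 X162.929 Y123.041
M5
G0 X10.882 Y97.415
M3 S111
G1 X46.254 Y97.415 F2919
G1 X46.254 Y88.075
G1 X10.882 Y88.075
G1 X10.882 Y97.415
M5
G0 X27.115 Y50.141
M3 S826
G1 X57.442 Y39.371 F937
G1 X57.476 Y53.409
G1 X57.000 Y14.102
G1 X138.643 Y40.950
G1 X27.115 Y50.141
M5
G0 X88.009 Y94.606
M3 S111
G1 X147.248 Y94.606 F2919
G1 X147.248 Y62.833
G1 X88.009 Y62.833
G1 X88.009 Y94.606
M5
G0 X67.999 Y90.289
M3 S826
G1 X86.678 Y90.289 F937
G1 X86.678 Y76.832
G1 X67.999 Y76.832
G1 X67.999 Y90.289
M5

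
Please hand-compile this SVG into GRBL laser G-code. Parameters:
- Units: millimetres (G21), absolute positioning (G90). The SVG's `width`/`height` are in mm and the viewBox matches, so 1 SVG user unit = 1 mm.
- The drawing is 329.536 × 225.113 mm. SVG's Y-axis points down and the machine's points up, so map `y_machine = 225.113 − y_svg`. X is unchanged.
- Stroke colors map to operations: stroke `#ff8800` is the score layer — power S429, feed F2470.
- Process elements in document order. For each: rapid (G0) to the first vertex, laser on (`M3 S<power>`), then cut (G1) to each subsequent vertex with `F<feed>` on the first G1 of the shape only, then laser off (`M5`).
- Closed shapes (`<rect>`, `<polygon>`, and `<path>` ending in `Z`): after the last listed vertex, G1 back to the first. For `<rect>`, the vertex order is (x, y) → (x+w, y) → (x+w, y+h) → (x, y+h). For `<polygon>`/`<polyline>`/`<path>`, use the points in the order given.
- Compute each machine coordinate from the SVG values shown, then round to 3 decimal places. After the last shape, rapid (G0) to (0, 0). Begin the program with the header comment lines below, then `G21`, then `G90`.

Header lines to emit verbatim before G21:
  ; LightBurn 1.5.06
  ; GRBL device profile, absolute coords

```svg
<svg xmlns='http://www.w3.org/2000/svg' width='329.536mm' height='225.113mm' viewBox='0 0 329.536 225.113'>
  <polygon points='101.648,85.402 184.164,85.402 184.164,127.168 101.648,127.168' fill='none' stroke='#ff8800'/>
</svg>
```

viewBox `0 0 329.536 225.113` with mm width/height → 1 unit = 1 mm. Flip: y_m = 225.113 − y_svg.

**Shape 1** — `<polygon>` rectangle, stroke `#ff8800` → score (S429, F2470). Machine vertices: (101.648,139.711) → (184.164,139.711) → (184.164,97.945) → (101.648,97.945) → (101.648,139.711). Closed: final G1 returns to the first vertex.

; LightBurn 1.5.06
; GRBL device profile, absolute coords
G21
G90
G0 X101.648 Y139.711
M3 S429
G1 X184.164 Y139.711 F2470
G1 X184.164 Y97.945
G1 X101.648 Y97.945
G1 X101.648 Y139.711
M5
G0 X0.000 Y0.000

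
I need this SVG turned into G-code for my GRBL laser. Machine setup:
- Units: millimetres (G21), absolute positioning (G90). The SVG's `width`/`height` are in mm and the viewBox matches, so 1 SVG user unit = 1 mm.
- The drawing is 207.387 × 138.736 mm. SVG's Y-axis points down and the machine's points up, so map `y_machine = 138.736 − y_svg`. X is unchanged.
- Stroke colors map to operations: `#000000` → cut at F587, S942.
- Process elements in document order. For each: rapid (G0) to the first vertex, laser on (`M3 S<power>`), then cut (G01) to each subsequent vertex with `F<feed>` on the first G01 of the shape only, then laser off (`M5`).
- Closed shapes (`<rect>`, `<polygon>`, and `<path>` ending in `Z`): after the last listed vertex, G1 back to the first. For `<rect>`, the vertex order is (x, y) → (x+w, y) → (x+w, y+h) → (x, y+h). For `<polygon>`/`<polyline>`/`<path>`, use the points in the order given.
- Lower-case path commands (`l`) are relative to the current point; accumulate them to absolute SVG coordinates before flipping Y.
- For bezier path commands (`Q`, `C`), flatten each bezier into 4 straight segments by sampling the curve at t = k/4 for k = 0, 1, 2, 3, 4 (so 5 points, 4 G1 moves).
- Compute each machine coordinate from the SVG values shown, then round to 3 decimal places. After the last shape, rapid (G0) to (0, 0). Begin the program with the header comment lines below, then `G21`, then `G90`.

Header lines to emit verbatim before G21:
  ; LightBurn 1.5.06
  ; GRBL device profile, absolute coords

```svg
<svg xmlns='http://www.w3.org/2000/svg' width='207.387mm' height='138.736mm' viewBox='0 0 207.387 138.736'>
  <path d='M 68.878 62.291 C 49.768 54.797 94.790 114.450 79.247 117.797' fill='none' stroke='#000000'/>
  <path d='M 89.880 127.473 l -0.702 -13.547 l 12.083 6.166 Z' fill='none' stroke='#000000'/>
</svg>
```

1 u = 1 mm; y_m = 138.736 − y.

[1] `<path>` cubic bezier, #000000→cut S942 F587: (68.878,76.445) → (64.622,71.404) → (72.725,52.757) → (81.497,32.078) → (79.247,20.939)

[2] `<path>` regular polygon, #000000→cut S942 F587: (89.880,11.263) → (89.178,24.810) → (101.261,18.644) → (89.880,11.263) (closed)

; LightBurn 1.5.06
; GRBL device profile, absolute coords
G21
G90
G0 X68.878 Y76.445
M3 S942
G01 X64.622 Y71.404 F587
G01 X72.725 Y52.757
G01 X81.497 Y32.078
G01 X79.247 Y20.939
M5
G0 X89.880 Y11.263
M3 S942
G01 X89.178 Y24.810 F587
G01 X101.261 Y18.644
G01 X89.880 Y11.263
M5
G0 X0.000 Y0.000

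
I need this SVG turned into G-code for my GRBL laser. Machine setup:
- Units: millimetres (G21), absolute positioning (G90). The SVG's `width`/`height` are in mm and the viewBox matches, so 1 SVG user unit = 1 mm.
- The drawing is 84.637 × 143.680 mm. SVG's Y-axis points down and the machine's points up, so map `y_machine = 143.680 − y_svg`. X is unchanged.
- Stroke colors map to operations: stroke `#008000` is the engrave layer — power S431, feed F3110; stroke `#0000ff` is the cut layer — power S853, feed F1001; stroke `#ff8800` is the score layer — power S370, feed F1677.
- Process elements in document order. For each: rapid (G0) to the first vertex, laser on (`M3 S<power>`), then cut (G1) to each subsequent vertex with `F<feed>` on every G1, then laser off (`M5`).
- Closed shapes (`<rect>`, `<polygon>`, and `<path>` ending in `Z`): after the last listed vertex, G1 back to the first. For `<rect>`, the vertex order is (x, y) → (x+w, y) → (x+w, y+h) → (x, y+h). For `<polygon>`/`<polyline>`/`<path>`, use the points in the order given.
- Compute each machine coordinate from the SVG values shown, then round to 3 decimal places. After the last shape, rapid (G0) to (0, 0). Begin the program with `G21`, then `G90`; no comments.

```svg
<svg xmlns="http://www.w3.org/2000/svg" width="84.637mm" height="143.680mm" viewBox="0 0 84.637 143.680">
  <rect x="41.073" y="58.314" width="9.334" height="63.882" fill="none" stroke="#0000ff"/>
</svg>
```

G21
G90
G0 X41.073 Y85.366
M3 S853
G1 X50.407 Y85.366 F1001
G1 X50.407 Y21.484 F1001
G1 X41.073 Y21.484 F1001
G1 X41.073 Y85.366 F1001
M5
G0 X0.000 Y0.000

Since the viewBox matches the mm dimensions, user units are millimetres directly. The only transform is the Y-flip y_m = 143.680 − y_svg.

Shape 1 is a rectangle drawn with `<rect>`. Its stroke #0000ff means cut at S853, F1001. After flipping Y the toolpath is (41.073,85.366) → (50.407,85.366) → (50.407,21.484) → (41.073,21.484) → (41.073,85.366), returning to the start.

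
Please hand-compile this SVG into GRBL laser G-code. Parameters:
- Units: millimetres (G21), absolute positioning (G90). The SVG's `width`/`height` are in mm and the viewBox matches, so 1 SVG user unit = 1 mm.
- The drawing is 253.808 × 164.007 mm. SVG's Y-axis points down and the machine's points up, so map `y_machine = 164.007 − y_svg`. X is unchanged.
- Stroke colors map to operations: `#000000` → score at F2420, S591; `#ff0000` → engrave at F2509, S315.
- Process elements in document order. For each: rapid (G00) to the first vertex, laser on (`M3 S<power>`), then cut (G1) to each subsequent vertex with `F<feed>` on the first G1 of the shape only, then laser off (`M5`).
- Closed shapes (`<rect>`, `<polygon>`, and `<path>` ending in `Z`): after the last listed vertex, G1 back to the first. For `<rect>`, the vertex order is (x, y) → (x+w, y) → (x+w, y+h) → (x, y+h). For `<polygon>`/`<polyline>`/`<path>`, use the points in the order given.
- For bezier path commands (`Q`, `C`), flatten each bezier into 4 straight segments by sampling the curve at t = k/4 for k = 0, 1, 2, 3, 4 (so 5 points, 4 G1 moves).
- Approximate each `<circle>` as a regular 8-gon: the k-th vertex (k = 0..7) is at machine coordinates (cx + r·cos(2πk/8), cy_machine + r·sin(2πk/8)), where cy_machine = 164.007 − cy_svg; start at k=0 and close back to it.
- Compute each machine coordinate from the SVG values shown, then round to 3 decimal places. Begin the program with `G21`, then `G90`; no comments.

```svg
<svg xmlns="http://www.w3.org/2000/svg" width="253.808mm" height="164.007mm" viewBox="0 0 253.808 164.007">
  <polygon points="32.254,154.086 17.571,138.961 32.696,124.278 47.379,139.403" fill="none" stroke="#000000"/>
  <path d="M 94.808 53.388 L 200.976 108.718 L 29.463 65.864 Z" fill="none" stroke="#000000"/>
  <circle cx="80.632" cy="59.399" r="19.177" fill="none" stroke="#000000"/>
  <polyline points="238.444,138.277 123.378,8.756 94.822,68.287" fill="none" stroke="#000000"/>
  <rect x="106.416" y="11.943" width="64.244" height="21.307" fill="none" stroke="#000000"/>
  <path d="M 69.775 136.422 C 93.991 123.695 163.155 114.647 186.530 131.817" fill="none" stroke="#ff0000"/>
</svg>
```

G21
G90
G00 X32.254 Y9.921
M3 S591
G1 X17.571 Y25.046 F2420
G1 X32.696 Y39.729
G1 X47.379 Y24.604
G1 X32.254 Y9.921
M5
G00 X94.808 Y110.619
M3 S591
G1 X200.976 Y55.289 F2420
G1 X29.463 Y98.143
G1 X94.808 Y110.619
M5
G00 X99.809 Y104.608
M3 S591
G1 X94.192 Y118.168 F2420
G1 X80.632 Y123.785
G1 X67.072 Y118.168
G1 X61.455 Y104.608
G1 X67.072 Y91.048
G1 X80.632 Y85.431
G1 X94.192 Y91.048
G1 X99.809 Y104.608
M5
G00 X238.444 Y25.730
M3 S591
G1 X123.378 Y155.251 F2420
G1 X94.822 Y95.720
M5
G00 X106.416 Y152.064
M3 S591
G1 X170.660 Y152.064 F2420
G1 X170.660 Y130.757
G1 X106.416 Y130.757
G1 X106.416 Y152.064
M5
G00 X69.775 Y27.585
M3 S315
G1 X94.947 Y36.088 F2509
G1 X128.468 Y41.099
G1 X161.831 Y40.504
G1 X186.530 Y32.190
M5

Since the viewBox matches the mm dimensions, user units are millimetres directly. The only transform is the Y-flip y_m = 164.007 − y_svg.

Shape 1 is a regular polygon drawn with `<polygon>`. Its stroke #000000 means score at S591, F2420. After flipping Y the toolpath is (32.254,9.921) → (17.571,25.046) → (32.696,39.729) → (47.379,24.604) → (32.254,9.921), returning to the start.

Shape 2 is a closed polygon drawn with `<path>`. Its stroke #000000 means score at S591, F2420. After flipping Y the toolpath is (94.808,110.619) → (200.976,55.289) → (29.463,98.143) → (94.808,110.619), returning to the start.

Shape 3 is a circle drawn with `<circle>`. Its stroke #000000 means score at S591, F2420. After flipping Y the toolpath is (99.809,104.608) → (94.192,118.168) → (80.632,123.785) → (67.072,118.168) → (61.455,104.608) → (67.072,91.048) → (80.632,85.431) → (94.192,91.048) → (99.809,104.608), returning to the start.

Shape 4 is a open polyline drawn with `<polyline>`. Its stroke #000000 means score at S591, F2420. After flipping Y the toolpath is (238.444,25.730) → (123.378,155.251) → (94.822,95.720).

Shape 5 is a rectangle drawn with `<rect>`. Its stroke #000000 means score at S591, F2420. After flipping Y the toolpath is (106.416,152.064) → (170.660,152.064) → (170.660,130.757) → (106.416,130.757) → (106.416,152.064), returning to the start.

Shape 6 is a cubic bezier drawn with `<path>`. Its stroke #ff0000 means engrave at S315, F2509. After flipping Y the toolpath is (69.775,27.585) → (94.947,36.088) → (128.468,41.099) → (161.831,40.504) → (186.530,32.190).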